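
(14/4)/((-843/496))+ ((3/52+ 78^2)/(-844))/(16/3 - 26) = -3923650957/2293850208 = -1.71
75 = 75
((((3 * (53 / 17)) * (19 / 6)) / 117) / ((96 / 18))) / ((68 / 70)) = 35245 / 721344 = 0.05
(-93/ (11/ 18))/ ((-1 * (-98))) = -837/ 539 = -1.55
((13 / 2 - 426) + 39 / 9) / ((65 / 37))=-92167 / 390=-236.33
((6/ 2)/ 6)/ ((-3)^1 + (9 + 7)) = 1/ 26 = 0.04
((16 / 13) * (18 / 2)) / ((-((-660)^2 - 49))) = -144 / 5662163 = -0.00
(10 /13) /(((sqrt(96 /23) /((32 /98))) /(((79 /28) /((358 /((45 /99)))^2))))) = 9875 * sqrt(138) /207448429188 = 0.00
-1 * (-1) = 1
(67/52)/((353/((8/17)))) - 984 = -76764658/78013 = -984.00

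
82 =82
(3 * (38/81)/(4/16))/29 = 152/783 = 0.19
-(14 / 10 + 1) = -12 / 5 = -2.40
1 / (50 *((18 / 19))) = 19 / 900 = 0.02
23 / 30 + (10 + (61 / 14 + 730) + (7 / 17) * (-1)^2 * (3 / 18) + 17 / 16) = 7104347 / 9520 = 746.25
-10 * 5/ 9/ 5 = -10/ 9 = -1.11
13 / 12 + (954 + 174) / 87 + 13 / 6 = 1881 / 116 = 16.22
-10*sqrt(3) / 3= -5.77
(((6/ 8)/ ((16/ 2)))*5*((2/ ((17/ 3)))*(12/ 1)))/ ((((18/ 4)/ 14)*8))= 0.77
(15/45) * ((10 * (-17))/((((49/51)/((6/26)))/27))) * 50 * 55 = -643747500/637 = -1010592.62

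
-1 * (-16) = 16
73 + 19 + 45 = 137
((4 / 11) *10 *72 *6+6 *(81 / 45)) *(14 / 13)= 1217916 / 715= 1703.38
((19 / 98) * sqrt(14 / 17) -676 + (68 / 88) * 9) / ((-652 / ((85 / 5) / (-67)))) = -250223 / 961048 + 19 * sqrt(238) / 4281032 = -0.26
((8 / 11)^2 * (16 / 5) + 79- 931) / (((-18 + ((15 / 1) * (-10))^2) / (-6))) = 514436 / 2266935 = 0.23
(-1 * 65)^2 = 4225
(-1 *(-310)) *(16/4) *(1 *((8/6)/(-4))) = -1240/3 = -413.33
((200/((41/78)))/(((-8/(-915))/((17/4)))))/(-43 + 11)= -15166125/2624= -5779.77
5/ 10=0.50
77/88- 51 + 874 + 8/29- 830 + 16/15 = -16643/3480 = -4.78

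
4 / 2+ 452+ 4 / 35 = 15894 / 35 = 454.11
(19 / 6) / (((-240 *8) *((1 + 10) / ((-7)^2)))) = -931 / 126720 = -0.01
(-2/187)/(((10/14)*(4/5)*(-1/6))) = 21/187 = 0.11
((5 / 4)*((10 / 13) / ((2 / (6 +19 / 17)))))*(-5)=-15125 / 884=-17.11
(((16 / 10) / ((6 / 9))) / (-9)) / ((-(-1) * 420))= -1 / 1575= -0.00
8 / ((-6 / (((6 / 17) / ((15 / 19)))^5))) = -0.02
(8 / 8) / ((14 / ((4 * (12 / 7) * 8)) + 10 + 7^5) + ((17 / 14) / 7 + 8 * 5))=9408 / 158594689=0.00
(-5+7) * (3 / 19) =6 / 19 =0.32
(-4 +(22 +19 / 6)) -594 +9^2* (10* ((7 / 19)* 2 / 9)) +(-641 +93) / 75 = -488133 / 950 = -513.82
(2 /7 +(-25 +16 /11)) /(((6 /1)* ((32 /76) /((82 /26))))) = -465063 /16016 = -29.04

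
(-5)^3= -125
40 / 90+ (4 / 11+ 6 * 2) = 1268 / 99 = 12.81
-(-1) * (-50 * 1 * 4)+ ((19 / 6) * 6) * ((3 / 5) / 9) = -2981 / 15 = -198.73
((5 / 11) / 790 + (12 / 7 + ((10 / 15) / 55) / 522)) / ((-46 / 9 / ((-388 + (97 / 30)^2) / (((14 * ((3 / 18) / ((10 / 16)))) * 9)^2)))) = 27754044272041 / 247352306826240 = 0.11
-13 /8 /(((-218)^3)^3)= 13 /8896074872595699257344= 0.00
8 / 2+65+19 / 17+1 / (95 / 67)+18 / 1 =143449 / 1615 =88.82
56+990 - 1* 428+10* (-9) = 528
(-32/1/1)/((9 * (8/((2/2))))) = -4/9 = -0.44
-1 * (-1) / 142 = 1 / 142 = 0.01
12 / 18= 2 / 3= 0.67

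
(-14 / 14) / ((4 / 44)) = -11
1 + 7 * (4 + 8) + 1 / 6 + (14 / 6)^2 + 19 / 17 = 28069 / 306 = 91.73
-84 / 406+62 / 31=52 / 29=1.79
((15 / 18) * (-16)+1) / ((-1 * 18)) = 37 / 54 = 0.69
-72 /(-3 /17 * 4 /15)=1530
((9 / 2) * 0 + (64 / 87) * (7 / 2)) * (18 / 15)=448 / 145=3.09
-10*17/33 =-170/33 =-5.15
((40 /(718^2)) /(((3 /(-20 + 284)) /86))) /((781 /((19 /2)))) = 65360 /9150551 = 0.01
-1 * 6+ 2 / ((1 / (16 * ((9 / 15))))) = 66 / 5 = 13.20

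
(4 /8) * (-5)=-2.50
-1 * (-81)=81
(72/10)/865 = 36/4325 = 0.01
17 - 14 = 3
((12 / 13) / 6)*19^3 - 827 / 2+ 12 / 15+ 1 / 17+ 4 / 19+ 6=27243117 / 41990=648.80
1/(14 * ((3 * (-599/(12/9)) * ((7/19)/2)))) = -76/264159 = -0.00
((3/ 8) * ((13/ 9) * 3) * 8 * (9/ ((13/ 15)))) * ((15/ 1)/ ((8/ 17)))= 34425/ 8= 4303.12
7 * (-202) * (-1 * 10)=14140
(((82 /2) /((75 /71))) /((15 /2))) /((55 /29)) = 168838 /61875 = 2.73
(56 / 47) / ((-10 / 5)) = -28 / 47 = -0.60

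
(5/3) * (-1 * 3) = -5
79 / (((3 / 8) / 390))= 82160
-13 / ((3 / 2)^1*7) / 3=-26 / 63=-0.41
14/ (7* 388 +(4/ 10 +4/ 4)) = 10/ 1941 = 0.01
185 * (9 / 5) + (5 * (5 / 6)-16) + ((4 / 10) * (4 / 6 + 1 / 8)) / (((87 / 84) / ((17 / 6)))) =322.03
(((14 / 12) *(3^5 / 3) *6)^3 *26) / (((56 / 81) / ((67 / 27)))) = 68044111317 / 4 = 17011027829.25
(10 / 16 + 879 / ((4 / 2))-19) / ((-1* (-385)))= 3369 / 3080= 1.09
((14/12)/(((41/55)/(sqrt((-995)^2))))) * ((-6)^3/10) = -1379070/41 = -33635.85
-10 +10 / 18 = -85 / 9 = -9.44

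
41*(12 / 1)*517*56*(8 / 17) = 113955072 / 17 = 6703239.53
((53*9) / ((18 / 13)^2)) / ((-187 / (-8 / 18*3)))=8957 / 5049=1.77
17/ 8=2.12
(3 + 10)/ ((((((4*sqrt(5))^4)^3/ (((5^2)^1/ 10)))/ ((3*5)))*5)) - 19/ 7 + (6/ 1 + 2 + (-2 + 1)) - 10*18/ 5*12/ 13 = -276194918396451/ 9542041600000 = -28.95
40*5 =200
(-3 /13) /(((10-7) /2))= -2 /13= -0.15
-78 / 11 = -7.09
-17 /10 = -1.70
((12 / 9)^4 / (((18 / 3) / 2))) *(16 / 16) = 256 / 243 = 1.05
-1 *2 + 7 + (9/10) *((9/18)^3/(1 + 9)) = 5.01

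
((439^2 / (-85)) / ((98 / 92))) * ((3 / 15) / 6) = -4432583 / 62475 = -70.95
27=27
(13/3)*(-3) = -13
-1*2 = -2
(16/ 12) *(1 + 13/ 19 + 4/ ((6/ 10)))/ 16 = 119/ 171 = 0.70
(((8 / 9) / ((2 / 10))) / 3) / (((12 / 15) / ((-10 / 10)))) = -50 / 27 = -1.85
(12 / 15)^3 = 64 / 125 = 0.51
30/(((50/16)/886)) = 42528/5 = 8505.60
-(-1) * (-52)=-52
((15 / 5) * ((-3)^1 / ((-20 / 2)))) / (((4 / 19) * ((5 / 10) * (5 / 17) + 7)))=323 / 540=0.60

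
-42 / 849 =-0.05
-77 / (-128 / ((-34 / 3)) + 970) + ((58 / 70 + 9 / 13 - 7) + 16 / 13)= -32841901 / 7590310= -4.33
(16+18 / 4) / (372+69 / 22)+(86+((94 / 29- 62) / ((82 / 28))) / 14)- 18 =653744683 / 9812817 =66.62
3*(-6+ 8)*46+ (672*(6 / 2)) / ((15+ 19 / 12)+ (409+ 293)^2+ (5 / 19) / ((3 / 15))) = 31012756116 / 112363393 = 276.00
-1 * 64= -64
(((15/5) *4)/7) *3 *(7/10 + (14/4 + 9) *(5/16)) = 6633/280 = 23.69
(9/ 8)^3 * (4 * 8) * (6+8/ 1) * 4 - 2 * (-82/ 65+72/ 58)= 9619307/ 3770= 2551.54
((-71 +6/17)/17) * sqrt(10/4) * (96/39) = -19216 * sqrt(10)/3757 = -16.17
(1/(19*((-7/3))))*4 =-12/133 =-0.09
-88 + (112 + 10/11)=274/11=24.91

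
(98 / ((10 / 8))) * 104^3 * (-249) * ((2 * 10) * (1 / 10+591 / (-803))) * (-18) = -20186163690061824 / 4015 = -5027687095905.81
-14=-14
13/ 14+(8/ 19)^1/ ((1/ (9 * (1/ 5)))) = 2243/ 1330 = 1.69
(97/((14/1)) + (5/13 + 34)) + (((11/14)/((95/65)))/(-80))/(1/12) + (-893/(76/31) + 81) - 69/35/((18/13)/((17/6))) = -30630469/124488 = -246.05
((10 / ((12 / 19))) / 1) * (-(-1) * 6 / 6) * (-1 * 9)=-285 / 2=-142.50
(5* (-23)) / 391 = -5 / 17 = -0.29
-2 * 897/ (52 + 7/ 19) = -34086/ 995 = -34.26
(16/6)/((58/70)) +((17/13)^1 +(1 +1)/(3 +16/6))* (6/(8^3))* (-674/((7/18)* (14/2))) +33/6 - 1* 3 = 54273389/60295872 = 0.90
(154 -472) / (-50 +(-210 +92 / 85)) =4505 / 3668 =1.23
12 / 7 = 1.71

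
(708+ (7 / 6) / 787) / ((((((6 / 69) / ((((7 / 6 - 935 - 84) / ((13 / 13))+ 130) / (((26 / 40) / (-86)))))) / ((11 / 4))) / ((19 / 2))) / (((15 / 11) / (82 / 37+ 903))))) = 309552611219113675 / 8224005192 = 37640128.38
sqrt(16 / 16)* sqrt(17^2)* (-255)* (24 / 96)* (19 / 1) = -82365 / 4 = -20591.25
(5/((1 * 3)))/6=5/18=0.28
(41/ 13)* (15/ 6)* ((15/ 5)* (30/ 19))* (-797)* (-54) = 397025550/ 247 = 1607390.89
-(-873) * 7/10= 6111/10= 611.10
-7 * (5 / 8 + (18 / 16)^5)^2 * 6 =-132822098661 / 536870912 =-247.40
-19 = -19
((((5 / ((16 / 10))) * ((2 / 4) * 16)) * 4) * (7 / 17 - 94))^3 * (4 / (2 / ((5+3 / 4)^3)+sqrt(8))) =3135985319670848000000 / 727290260833 - 596180209131800119000000 * sqrt(2) / 727290260833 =-1154958614585.14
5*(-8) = -40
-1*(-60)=60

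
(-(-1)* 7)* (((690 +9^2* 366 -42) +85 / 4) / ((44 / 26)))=125394.90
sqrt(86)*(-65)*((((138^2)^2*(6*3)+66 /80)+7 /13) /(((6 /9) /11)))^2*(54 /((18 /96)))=-112941819004139283512994803361*sqrt(86) /520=-2014191041599450431997190000.00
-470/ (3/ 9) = -1410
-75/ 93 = -25/ 31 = -0.81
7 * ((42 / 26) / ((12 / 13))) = 49 / 4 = 12.25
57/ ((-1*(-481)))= 57/ 481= 0.12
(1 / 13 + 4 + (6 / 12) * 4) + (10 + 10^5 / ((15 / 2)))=520627 / 39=13349.41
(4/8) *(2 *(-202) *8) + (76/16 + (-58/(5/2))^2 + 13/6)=-321253/300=-1070.84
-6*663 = -3978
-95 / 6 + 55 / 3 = 5 / 2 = 2.50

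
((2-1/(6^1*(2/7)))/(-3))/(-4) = 17/144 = 0.12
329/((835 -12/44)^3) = 437899/774126376568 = 0.00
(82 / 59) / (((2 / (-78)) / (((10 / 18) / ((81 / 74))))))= -394420 / 14337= -27.51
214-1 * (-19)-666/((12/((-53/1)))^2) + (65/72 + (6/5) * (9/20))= -2870366/225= -12757.18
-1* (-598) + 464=1062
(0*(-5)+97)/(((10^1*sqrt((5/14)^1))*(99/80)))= 776*sqrt(70)/495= 13.12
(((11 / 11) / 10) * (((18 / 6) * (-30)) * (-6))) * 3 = 162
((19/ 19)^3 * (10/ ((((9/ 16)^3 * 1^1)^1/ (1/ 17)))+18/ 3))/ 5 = 115318/ 61965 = 1.86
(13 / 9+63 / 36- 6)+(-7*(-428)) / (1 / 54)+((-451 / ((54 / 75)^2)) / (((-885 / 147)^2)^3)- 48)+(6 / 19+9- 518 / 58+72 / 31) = 235969990674192666636136 / 1458983532621890025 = 161735.88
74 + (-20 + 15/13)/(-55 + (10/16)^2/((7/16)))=292858/3939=74.35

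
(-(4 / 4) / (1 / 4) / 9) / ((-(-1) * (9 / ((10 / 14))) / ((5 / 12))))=-25 / 1701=-0.01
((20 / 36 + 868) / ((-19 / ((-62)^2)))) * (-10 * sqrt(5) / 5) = 60097096 * sqrt(5) / 171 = 785854.92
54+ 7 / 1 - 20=41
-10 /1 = -10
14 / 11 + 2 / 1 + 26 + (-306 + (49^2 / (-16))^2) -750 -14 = 60482123 / 2816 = 21478.03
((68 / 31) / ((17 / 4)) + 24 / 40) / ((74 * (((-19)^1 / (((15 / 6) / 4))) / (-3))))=519 / 348688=0.00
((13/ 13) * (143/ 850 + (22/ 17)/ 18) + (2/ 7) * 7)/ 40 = 17137/ 306000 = 0.06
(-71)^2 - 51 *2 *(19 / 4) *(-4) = 6979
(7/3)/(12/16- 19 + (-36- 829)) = -28/10599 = -0.00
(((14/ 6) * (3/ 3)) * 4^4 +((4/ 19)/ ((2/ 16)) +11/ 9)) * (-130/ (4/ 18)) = -6671665/ 19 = -351140.26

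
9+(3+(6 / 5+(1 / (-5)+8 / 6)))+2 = 16.33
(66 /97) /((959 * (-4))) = -33 /186046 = -0.00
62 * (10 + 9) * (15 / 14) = 8835 / 7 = 1262.14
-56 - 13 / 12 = -685 / 12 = -57.08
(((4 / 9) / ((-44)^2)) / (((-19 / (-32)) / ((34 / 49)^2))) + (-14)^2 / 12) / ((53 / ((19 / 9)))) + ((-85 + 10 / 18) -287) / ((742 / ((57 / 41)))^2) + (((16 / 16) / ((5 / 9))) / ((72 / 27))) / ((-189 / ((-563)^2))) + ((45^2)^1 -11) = 3922964312846801347 / 4444695293429160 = 882.62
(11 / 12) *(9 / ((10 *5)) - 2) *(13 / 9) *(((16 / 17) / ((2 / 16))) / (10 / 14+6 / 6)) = -364364 / 34425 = -10.58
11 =11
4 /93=0.04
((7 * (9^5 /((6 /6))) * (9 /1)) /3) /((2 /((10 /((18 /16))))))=5511240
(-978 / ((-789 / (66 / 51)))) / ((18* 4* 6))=0.00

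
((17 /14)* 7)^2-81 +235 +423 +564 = 4853 /4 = 1213.25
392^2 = 153664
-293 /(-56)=293 /56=5.23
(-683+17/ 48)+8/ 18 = -98237/ 144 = -682.20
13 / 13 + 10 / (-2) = -4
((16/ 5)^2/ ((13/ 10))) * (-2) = -1024/ 65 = -15.75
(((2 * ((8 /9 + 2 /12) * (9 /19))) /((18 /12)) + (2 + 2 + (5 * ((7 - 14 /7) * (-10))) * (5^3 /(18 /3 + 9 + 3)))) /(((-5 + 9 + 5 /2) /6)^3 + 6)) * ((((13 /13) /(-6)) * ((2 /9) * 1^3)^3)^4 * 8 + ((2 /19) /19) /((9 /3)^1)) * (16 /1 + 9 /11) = -80396774046244237184 /10870967893025132343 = -7.40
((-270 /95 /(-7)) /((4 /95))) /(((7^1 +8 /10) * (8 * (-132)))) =-75 /64064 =-0.00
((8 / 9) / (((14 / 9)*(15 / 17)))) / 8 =17 / 210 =0.08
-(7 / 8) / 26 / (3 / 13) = -0.15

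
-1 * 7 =-7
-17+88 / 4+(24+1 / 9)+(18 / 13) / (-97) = 330220 / 11349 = 29.10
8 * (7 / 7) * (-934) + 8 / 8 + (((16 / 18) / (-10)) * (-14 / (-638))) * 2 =-107246261 / 14355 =-7471.00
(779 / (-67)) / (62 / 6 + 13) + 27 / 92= -44187 / 215740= -0.20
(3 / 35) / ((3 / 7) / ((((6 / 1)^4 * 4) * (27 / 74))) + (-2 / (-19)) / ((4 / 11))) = 0.30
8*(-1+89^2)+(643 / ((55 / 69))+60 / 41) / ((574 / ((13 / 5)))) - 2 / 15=1230237730793 / 19415550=63363.53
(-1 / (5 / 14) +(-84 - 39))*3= -1887 / 5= -377.40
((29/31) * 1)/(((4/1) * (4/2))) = 29/248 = 0.12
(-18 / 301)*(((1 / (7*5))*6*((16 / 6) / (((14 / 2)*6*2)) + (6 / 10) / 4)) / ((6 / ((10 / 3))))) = -229 / 221235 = -0.00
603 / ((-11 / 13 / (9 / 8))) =-70551 / 88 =-801.72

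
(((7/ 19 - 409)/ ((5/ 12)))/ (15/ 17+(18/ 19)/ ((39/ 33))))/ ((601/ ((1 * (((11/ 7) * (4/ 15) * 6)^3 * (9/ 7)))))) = -19.80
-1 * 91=-91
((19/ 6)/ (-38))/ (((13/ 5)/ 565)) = -2825/ 156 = -18.11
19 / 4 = 4.75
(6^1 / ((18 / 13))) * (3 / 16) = 13 / 16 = 0.81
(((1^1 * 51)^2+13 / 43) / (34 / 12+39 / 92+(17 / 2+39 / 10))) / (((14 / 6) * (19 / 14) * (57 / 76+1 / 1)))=3704670720 / 123570433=29.98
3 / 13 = 0.23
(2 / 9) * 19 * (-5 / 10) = -19 / 9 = -2.11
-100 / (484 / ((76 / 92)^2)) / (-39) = 9025 / 2496351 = 0.00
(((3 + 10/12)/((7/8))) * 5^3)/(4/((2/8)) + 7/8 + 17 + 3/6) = 3680/231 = 15.93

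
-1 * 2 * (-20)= 40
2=2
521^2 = 271441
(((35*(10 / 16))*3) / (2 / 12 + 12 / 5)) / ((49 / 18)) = 10125 / 1078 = 9.39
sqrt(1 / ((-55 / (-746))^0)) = 1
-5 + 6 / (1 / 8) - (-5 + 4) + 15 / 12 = 45.25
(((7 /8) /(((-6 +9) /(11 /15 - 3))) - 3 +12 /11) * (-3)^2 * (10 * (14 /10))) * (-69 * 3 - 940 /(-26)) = 55327.75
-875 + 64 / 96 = -2623 / 3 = -874.33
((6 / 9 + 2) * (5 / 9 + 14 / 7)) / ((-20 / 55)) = -506 / 27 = -18.74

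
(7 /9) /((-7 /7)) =-7 /9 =-0.78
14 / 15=0.93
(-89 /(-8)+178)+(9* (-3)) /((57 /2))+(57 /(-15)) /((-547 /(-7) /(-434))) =87002949 /415720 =209.28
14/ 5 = 2.80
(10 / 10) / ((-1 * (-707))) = 1 / 707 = 0.00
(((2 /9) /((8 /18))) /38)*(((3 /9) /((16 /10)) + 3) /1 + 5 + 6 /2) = 269 /1824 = 0.15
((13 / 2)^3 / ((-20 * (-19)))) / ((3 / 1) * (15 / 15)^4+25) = 2197 / 85120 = 0.03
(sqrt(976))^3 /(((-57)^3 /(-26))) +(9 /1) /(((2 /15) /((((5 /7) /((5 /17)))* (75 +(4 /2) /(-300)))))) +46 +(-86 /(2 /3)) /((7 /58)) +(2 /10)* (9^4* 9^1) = 101504* sqrt(61) /185193 +3231269 /140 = 23084.77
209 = 209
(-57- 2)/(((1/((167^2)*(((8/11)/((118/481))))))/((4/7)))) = -2787451.22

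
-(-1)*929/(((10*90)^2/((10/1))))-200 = -16199071/81000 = -199.99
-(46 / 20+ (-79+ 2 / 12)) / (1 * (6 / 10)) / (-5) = -1148 / 45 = -25.51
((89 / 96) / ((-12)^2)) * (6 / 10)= 89 / 23040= 0.00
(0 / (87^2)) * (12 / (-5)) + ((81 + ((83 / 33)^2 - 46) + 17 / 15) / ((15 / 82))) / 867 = 18957662 / 70812225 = 0.27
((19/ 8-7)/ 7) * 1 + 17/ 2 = 439/ 56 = 7.84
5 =5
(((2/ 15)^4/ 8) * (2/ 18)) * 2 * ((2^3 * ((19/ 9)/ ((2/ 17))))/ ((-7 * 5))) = -5168/ 143521875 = -0.00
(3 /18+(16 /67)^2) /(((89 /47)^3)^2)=0.00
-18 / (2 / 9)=-81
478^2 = 228484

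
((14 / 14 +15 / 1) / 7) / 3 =16 / 21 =0.76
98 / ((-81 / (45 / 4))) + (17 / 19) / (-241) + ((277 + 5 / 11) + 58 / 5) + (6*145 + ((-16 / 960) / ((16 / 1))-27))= 32448751417 / 29012544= 1118.44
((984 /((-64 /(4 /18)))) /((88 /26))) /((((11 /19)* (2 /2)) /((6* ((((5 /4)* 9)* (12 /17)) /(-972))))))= 0.09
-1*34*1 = -34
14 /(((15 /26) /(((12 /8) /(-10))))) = -91 /25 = -3.64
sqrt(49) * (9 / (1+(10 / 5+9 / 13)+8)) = 819 / 152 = 5.39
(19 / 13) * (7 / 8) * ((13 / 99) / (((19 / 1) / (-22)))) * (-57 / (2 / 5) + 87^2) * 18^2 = -935739 / 2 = -467869.50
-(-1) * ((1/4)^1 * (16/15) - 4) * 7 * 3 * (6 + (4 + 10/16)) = -833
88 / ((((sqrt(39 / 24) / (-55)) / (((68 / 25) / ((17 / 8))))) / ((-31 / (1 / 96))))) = 184369152 * sqrt(26) / 65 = 14463106.21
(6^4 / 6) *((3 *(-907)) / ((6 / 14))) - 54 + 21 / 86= -117943647 / 86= -1371437.76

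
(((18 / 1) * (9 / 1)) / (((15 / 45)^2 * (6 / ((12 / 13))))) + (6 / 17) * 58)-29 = 47687 / 221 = 215.78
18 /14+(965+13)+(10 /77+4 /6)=226399 /231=980.08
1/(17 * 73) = 1/1241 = 0.00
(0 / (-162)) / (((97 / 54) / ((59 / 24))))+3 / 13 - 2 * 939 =-24411 / 13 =-1877.77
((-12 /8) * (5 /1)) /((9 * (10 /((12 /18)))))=-1 /18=-0.06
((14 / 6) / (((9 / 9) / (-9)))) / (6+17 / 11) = -231 / 83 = -2.78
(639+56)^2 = 483025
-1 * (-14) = 14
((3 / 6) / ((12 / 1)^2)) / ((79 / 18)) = 1 / 1264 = 0.00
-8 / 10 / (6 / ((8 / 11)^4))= -8192 / 219615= -0.04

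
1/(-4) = -1/4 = -0.25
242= 242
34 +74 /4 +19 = 143 /2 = 71.50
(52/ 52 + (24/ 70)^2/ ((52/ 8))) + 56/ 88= 289818/ 175175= 1.65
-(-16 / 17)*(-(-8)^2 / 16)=-64 / 17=-3.76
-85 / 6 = -14.17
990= 990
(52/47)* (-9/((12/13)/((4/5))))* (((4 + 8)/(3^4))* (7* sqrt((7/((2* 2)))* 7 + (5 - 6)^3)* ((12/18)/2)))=-9464* sqrt(5)/2115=-10.01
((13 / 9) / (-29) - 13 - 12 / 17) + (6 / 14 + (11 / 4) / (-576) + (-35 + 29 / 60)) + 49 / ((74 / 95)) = 22147930111 / 1470954240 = 15.06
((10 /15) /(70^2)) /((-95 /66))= -11 /116375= -0.00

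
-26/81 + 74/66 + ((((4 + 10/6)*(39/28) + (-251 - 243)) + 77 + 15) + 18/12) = -9774799/24948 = -391.81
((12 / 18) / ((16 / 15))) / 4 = 5 / 32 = 0.16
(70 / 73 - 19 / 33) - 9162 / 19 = -481.83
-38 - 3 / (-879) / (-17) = -189279 / 4981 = -38.00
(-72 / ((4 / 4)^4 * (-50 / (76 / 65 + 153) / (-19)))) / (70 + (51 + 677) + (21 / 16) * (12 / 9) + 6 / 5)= -27417456 / 5206175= -5.27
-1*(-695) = 695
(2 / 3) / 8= 1 / 12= 0.08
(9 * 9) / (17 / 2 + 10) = 162 / 37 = 4.38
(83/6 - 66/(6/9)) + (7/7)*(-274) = -2155/6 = -359.17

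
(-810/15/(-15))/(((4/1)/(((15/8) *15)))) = 405/16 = 25.31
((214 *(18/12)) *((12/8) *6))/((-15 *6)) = -321/10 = -32.10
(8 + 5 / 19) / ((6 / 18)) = 471 / 19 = 24.79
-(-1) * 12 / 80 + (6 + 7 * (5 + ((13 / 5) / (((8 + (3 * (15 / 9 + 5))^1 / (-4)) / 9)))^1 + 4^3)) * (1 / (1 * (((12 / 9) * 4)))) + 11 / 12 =12359 / 120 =102.99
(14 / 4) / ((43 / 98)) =343 / 43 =7.98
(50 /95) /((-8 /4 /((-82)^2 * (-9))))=15925.26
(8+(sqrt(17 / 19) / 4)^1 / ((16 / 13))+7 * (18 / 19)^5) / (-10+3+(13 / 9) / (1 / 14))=117 * sqrt(323) / 144704+297321912 / 294655781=1.02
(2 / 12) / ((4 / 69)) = 23 / 8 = 2.88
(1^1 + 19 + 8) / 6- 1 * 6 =-4 / 3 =-1.33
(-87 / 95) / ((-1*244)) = 87 / 23180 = 0.00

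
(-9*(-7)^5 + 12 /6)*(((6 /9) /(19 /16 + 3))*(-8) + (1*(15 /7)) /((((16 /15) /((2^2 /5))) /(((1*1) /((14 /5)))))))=-8338785655 /78792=-105832.90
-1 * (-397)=397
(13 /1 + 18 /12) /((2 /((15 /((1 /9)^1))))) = 3915 /4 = 978.75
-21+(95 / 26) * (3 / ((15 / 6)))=-216 / 13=-16.62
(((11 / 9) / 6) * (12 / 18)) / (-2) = -11 / 162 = -0.07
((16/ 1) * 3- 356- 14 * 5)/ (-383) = 378/ 383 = 0.99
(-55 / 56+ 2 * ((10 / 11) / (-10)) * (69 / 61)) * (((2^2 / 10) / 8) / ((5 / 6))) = -133899 / 1878800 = -0.07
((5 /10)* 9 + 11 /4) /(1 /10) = 145 /2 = 72.50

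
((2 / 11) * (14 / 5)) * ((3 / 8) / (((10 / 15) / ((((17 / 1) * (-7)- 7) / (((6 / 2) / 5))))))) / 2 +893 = 862.93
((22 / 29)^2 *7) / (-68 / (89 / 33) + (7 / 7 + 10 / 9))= -2713788 / 15562705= -0.17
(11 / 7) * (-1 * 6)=-66 / 7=-9.43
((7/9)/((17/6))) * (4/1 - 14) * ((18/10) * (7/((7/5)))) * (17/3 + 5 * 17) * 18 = -40320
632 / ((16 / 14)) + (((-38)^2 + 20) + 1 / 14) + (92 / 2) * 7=32747 / 14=2339.07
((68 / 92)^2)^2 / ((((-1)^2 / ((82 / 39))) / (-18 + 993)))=171218050 / 279841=611.84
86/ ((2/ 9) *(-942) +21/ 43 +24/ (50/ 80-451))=-0.41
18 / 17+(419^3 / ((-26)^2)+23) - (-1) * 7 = 1250877931 / 11492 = 108847.71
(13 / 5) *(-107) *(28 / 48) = -9737 / 60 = -162.28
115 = 115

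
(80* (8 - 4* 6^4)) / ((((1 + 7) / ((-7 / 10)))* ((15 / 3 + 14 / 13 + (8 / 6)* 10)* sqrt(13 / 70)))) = 108696* sqrt(910) / 757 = 4331.50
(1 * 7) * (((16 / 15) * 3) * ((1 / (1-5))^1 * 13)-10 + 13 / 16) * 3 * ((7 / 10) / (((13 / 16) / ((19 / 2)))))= -4376631 / 1300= -3366.64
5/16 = 0.31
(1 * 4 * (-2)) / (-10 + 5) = 8 / 5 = 1.60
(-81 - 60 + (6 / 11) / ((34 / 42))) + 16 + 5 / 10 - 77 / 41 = -1927549 / 15334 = -125.70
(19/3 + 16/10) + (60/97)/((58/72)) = 367147/42195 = 8.70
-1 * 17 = -17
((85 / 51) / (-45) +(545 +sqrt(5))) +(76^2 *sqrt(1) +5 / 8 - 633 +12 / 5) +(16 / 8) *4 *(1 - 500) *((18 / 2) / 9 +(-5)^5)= sqrt(5) +13474834907 / 1080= 12476701.22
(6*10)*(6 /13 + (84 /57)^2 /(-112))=26.53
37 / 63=0.59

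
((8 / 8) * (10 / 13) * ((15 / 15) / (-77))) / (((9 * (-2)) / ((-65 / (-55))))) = 5 / 7623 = 0.00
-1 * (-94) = 94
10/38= 5/19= 0.26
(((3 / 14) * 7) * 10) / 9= 5 / 3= 1.67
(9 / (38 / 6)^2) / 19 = 81 / 6859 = 0.01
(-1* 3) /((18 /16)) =-8 /3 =-2.67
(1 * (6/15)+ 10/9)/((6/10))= 68/27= 2.52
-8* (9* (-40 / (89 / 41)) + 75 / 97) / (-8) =-1425045 / 8633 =-165.07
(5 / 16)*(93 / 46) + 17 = 12977 / 736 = 17.63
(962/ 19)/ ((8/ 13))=6253/ 76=82.28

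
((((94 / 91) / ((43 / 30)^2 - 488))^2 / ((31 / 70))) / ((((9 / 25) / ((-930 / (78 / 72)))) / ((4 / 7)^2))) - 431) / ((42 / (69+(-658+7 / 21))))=54856791635144905163783 / 9080818055168250573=6040.95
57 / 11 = 5.18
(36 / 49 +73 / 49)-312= -15179 / 49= -309.78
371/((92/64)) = 5936/23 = 258.09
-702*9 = -6318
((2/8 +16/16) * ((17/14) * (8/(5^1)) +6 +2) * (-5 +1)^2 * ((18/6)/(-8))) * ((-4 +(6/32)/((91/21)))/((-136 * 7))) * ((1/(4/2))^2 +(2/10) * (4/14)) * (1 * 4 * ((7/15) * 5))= -0.89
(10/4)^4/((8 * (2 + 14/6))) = 1875/1664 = 1.13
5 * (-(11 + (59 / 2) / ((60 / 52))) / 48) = -1097 / 288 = -3.81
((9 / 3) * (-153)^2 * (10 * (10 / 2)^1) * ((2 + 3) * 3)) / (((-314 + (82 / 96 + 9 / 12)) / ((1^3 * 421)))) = -212872082400 / 2999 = -70981021.14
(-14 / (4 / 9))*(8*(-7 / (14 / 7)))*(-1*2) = -1764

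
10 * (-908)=-9080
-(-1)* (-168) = -168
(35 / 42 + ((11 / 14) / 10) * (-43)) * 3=-1069 / 140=-7.64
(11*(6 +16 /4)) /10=11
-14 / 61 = -0.23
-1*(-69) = 69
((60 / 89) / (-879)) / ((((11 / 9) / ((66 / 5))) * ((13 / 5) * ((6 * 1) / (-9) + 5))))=-3240 / 4407013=-0.00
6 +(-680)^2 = 462406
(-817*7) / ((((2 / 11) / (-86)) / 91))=246162917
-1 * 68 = -68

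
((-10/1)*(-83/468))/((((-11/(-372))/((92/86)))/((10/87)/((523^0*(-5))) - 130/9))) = -4469198080/4814667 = -928.25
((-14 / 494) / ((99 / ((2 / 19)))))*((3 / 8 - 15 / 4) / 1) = 21 / 206492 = 0.00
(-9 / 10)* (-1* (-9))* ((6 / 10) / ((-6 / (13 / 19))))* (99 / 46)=104247 / 87400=1.19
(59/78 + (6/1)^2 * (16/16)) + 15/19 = 37.55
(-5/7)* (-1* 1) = 5/7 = 0.71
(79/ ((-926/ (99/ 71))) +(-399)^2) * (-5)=-52334105625/ 65746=-796004.41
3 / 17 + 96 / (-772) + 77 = 252808 / 3281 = 77.05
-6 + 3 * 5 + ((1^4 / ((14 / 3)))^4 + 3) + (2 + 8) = 845233 / 38416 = 22.00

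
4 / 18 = 2 / 9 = 0.22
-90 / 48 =-15 / 8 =-1.88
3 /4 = 0.75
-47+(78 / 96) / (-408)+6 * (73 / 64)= -262153 / 6528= -40.16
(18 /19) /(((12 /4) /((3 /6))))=3 /19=0.16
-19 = -19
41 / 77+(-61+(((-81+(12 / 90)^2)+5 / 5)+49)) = -1584367 / 17325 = -91.45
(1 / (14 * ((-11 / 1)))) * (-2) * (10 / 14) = 0.01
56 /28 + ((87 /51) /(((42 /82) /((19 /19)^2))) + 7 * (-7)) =-15590 /357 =-43.67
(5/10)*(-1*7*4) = -14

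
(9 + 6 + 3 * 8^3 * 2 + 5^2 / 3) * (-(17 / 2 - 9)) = 4643 / 3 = 1547.67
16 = 16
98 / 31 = 3.16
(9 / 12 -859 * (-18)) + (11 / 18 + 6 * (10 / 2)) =557761 / 36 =15493.36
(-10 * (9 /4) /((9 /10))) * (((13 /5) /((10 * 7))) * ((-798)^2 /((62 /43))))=-12713337 /31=-410107.65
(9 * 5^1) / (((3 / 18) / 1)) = 270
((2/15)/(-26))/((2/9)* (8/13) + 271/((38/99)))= -114/15698005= -0.00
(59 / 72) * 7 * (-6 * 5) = -2065 / 12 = -172.08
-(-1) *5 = 5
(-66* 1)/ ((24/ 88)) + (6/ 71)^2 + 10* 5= -967836/ 5041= -191.99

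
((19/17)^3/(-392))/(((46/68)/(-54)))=185193/651406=0.28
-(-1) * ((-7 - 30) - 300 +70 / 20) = -333.50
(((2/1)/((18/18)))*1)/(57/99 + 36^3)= 66/1539667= 0.00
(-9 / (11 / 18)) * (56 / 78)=-1512 / 143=-10.57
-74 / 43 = -1.72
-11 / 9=-1.22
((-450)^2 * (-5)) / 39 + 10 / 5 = -337474 / 13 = -25959.54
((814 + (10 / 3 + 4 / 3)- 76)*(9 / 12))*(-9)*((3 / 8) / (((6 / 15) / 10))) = -375975 / 8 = -46996.88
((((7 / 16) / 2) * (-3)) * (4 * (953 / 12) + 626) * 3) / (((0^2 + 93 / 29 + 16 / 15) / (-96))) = 41734.03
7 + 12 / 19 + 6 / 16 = 1217 / 152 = 8.01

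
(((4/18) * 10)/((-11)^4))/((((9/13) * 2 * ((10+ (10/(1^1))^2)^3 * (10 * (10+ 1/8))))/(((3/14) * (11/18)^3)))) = 13/326794762602000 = 0.00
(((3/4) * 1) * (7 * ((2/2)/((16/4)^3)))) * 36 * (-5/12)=-315/256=-1.23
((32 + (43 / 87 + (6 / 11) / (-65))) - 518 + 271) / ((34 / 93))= -206829706 / 352495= -586.76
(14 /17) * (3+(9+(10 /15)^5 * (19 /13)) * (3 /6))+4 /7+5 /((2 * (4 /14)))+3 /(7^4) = 8034771509 /515763612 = 15.58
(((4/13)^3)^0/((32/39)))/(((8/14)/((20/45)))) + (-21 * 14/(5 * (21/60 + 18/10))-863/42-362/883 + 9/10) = -5926982879/127575840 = -46.46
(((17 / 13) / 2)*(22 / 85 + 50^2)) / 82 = 19.94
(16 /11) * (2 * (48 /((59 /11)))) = 1536 /59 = 26.03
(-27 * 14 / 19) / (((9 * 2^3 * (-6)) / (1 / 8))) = 0.01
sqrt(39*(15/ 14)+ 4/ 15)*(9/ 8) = 3*sqrt(1854510)/ 560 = 7.30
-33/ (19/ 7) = -231/ 19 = -12.16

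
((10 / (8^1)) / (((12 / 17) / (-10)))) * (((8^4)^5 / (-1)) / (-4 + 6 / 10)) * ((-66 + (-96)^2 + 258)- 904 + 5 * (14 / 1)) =-51485150940099510272000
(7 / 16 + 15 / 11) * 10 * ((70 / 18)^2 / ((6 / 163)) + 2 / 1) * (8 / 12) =318025495 / 64152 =4957.37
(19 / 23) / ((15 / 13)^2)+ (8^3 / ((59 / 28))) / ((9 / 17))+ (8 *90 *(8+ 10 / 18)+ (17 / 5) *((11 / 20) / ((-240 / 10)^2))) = 517408471103 / 78163200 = 6619.59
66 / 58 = 33 / 29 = 1.14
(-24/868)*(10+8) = -108/217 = -0.50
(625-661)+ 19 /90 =-3221 /90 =-35.79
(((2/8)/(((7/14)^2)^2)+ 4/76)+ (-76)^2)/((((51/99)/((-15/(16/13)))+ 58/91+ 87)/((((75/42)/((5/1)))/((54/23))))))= 231539275/23067292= 10.04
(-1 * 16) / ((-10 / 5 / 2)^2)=-16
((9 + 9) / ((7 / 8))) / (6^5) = 1 / 378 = 0.00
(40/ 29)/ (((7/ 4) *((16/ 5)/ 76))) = 3800/ 203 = 18.72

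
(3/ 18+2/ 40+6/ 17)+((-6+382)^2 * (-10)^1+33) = -1442000959/ 1020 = -1413726.43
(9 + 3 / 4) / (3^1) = 13 / 4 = 3.25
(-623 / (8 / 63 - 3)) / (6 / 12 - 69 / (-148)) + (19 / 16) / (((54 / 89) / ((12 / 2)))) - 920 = -2548736999 / 3727152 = -683.83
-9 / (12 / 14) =-21 / 2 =-10.50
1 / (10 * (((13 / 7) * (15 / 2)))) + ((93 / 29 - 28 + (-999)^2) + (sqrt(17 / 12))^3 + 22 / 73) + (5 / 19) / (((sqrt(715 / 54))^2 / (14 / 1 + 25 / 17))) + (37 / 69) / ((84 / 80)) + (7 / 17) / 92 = 17 * sqrt(51) / 72 + 614781296923437563 / 616027311900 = 997979.02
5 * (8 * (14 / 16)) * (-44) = -1540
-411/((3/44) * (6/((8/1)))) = -24112/3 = -8037.33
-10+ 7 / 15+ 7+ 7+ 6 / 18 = 24 / 5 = 4.80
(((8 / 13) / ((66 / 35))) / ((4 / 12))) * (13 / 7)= 20 / 11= 1.82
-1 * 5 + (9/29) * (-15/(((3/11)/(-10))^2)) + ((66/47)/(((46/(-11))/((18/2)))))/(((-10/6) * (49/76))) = -6260.81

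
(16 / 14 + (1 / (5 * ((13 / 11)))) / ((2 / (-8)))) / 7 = 212 / 3185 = 0.07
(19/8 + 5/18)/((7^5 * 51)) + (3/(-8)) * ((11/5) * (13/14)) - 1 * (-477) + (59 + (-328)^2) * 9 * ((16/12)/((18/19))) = 841768501891799/617153040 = 1363954.23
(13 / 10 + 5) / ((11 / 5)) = 63 / 22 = 2.86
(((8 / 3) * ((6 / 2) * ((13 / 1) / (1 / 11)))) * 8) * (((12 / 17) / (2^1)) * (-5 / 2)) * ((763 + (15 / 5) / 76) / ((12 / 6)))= -995125560 / 323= -3080884.09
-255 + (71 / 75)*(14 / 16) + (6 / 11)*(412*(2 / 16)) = -1492133 / 6600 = -226.08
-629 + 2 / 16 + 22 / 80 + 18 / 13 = -40769 / 65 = -627.22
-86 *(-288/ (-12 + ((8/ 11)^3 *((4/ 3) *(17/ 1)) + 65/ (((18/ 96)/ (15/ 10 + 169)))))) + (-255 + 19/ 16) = -239203222759/ 943999280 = -253.39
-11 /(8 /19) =-209 /8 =-26.12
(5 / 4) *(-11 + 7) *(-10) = 50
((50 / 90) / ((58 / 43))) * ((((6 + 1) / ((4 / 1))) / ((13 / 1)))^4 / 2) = 516215 / 7633327104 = 0.00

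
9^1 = 9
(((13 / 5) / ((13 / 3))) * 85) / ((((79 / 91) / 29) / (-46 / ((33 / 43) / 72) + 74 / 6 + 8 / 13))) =-6370038703 / 869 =-7330309.21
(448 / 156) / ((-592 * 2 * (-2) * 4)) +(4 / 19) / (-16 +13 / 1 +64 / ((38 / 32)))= 99121 / 22326096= 0.00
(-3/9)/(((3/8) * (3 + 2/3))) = -8/33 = -0.24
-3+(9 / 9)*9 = 6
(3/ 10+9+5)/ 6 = 143/ 60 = 2.38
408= 408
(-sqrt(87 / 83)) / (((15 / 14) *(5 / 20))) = -56 *sqrt(7221) / 1245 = -3.82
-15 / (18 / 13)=-65 / 6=-10.83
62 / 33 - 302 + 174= -4162 / 33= -126.12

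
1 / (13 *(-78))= -1 / 1014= -0.00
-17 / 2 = -8.50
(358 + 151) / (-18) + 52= 427 / 18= 23.72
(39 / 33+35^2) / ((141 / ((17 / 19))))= 76432 / 9823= 7.78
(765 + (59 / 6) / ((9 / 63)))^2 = 25030009 / 36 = 695278.03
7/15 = 0.47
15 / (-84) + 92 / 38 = 1193 / 532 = 2.24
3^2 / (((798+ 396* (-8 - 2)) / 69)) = -207 / 1054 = -0.20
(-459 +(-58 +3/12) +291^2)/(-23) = -3659.32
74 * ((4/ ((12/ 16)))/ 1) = 1184/ 3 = 394.67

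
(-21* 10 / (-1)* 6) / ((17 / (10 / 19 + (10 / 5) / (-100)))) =60606 / 1615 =37.53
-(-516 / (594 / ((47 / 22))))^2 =-4084441 / 1185921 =-3.44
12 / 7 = 1.71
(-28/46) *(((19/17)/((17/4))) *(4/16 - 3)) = 2926/6647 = 0.44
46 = 46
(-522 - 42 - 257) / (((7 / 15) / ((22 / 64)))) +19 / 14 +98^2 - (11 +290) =1948711 / 224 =8699.60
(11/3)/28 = 0.13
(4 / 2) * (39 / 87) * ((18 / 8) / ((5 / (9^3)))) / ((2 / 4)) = 85293 / 145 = 588.23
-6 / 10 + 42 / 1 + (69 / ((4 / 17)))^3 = 8069836833 / 320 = 25218240.10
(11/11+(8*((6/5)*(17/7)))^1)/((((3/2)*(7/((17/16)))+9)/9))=43401/3745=11.59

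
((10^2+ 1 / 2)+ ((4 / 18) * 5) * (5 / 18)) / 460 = 16331 / 74520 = 0.22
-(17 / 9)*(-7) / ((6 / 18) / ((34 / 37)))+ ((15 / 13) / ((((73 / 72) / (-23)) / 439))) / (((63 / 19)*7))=-2367205714 / 5161611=-458.62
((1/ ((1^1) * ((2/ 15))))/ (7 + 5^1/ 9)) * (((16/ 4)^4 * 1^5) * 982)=4242240/ 17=249543.53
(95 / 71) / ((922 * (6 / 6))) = 95 / 65462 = 0.00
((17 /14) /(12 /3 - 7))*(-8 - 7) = 85 /14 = 6.07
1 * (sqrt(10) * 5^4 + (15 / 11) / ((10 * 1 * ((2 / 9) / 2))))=27 / 22 + 625 * sqrt(10)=1977.65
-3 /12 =-1 /4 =-0.25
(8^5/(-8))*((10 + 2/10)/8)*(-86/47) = 2245632/235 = 9555.88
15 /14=1.07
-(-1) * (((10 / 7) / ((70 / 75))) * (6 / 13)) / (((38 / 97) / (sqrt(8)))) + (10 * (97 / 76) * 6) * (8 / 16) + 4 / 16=43650 * sqrt(2) / 12103 + 2929 / 76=43.64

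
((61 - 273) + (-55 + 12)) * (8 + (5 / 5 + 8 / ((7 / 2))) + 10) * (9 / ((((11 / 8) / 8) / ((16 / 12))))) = -29180160 / 77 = -378963.12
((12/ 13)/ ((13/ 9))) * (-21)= -2268/ 169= -13.42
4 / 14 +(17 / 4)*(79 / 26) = 9609 / 728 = 13.20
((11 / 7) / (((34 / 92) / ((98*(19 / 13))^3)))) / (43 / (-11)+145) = 320822049779 / 3622853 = 88555.08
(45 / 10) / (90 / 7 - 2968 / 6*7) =-189 / 144892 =-0.00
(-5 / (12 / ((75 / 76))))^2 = 15625 / 92416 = 0.17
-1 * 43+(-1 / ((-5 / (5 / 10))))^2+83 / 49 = -202351 / 4900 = -41.30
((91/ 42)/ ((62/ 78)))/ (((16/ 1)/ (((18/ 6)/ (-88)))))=-507/ 87296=-0.01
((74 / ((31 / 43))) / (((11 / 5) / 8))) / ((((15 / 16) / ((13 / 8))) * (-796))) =-165464 / 203577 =-0.81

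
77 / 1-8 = 69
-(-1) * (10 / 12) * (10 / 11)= 0.76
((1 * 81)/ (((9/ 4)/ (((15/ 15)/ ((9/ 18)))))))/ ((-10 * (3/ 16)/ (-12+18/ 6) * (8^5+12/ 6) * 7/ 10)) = 1728/ 114695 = 0.02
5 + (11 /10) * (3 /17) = 883 /170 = 5.19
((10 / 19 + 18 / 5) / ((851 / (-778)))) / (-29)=304976 / 2344505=0.13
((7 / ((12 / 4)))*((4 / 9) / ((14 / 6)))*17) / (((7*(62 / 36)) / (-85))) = -11560 / 217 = -53.27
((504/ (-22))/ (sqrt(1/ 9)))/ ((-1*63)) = 12/ 11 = 1.09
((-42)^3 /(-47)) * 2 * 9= 1333584 /47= 28374.13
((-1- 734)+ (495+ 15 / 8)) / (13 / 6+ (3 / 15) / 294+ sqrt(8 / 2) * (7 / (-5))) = 93345 / 248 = 376.39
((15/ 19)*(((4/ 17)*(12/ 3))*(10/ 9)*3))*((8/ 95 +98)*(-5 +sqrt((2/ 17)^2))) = -123743040/ 104329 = -1186.08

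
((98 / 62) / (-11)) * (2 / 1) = -98 / 341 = -0.29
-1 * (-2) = 2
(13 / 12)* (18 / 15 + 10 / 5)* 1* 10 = 34.67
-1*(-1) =1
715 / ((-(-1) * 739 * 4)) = 715 / 2956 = 0.24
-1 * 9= -9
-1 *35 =-35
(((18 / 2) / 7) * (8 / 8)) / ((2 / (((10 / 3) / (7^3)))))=15 / 2401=0.01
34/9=3.78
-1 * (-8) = 8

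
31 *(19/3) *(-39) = -7657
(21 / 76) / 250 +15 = 285021 / 19000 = 15.00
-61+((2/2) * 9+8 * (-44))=-404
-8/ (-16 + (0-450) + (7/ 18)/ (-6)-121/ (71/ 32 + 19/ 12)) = 315360/ 19626803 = 0.02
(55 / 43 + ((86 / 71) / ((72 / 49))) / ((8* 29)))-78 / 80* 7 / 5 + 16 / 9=360253663 / 212488800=1.70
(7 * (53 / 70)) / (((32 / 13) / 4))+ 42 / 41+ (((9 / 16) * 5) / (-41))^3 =13602034999 / 1411502080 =9.64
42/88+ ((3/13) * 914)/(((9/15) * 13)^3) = 10425029/11310156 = 0.92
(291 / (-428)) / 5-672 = -1438371 / 2140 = -672.14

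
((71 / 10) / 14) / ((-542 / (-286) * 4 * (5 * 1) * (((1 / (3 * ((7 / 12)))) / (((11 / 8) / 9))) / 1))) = 111683 / 31219200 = 0.00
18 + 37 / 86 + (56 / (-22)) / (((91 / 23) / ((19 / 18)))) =1964731 / 110682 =17.75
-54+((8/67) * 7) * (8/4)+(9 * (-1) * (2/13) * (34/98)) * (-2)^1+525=20214157/42679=473.63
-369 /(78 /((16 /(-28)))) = 246 /91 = 2.70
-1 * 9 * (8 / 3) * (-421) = 10104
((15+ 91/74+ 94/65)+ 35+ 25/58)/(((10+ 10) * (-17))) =-1851971/11856650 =-0.16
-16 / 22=-8 / 11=-0.73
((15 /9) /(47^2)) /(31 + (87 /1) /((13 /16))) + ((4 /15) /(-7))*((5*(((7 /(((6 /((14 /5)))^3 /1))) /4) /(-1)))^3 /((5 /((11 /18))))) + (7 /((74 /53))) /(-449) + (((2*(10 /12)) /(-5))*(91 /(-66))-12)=-11117667411312320829920291 /962711111282019412500000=-11.55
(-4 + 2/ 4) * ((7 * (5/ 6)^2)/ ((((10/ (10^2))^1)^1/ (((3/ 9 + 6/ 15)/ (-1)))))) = 124.77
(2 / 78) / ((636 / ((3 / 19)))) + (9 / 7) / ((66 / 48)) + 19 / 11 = 32203937 / 12096084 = 2.66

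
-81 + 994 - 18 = 895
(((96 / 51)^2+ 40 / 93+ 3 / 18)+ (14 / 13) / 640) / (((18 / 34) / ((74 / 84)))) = 5711290141 / 828696960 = 6.89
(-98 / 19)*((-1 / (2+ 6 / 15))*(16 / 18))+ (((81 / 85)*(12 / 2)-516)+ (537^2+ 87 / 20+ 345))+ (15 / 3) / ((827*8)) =83145892747811 / 288490680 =288209.98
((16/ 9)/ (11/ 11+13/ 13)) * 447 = 1192/ 3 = 397.33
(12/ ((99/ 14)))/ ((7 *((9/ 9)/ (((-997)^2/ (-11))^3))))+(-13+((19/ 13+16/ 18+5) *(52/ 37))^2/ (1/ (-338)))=-290421088777270984281053/ 1623525849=-178882947232502.60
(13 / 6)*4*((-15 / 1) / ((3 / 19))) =-2470 / 3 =-823.33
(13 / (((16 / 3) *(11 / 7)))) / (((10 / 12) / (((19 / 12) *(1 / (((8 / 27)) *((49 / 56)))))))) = 20007 / 1760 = 11.37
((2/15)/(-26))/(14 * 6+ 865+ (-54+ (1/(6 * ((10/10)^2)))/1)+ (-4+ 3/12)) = -0.00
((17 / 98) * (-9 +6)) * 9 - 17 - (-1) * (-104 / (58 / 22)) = -173737 / 2842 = -61.13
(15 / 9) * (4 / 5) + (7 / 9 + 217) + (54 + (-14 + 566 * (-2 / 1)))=-7856 / 9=-872.89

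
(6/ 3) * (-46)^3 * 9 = -1752048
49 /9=5.44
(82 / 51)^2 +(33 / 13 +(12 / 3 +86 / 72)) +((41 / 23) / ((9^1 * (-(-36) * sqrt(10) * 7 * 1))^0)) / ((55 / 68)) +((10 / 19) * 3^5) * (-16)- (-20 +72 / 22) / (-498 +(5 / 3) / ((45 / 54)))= -204957412889951 / 100774236420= -2033.83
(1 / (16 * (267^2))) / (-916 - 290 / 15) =-1 / 1066863648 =-0.00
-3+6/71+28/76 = -3436/1349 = -2.55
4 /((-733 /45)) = -180 /733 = -0.25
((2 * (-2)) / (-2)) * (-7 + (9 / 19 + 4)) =-96 / 19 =-5.05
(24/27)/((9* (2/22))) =88/81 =1.09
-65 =-65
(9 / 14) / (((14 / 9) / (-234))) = -9477 / 98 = -96.70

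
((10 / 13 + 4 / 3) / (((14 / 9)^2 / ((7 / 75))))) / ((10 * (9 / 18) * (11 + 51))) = 369 / 1410500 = 0.00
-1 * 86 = -86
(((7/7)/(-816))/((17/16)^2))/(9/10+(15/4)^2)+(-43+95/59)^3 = -256920730714820824/3623416053957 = -70905.67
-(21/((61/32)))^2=-451584/3721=-121.36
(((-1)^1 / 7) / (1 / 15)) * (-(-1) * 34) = -72.86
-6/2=-3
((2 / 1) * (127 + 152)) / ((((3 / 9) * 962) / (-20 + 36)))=13392 / 481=27.84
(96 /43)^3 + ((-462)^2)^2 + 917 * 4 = 45558344815.13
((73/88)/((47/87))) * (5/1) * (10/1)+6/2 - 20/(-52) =2155067/26884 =80.16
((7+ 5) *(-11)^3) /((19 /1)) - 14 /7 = -16010 /19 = -842.63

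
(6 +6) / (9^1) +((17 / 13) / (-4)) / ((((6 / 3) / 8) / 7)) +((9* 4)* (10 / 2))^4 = 1049759992.18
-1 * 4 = -4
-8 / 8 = -1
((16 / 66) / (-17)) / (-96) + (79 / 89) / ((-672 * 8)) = -4447 / 268418304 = -0.00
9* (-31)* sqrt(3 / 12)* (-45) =12555 / 2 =6277.50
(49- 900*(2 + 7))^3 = -521854556651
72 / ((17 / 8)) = 576 / 17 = 33.88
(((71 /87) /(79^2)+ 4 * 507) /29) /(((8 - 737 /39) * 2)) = -14314782911 /4461378850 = -3.21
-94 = -94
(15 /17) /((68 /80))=300 /289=1.04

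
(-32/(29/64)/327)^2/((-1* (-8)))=524288/89927289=0.01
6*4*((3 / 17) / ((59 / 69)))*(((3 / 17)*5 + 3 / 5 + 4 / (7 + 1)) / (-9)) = -93012 / 85255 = -1.09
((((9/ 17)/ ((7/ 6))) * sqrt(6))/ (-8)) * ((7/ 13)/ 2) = -27 * sqrt(6)/ 1768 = -0.04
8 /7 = 1.14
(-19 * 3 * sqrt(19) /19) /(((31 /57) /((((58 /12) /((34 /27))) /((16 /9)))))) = -401679 * sqrt(19) /33728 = -51.91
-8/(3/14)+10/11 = -1202/33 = -36.42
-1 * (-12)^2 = -144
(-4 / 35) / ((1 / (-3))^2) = -36 / 35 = -1.03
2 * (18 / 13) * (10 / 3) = 120 / 13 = 9.23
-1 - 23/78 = -101/78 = -1.29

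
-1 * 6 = -6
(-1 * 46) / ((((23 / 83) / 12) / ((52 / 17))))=-103584 / 17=-6093.18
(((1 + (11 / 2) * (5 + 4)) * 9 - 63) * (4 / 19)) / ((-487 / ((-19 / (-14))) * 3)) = -261 / 3409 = -0.08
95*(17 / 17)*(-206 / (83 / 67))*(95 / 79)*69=-8594850450 / 6557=-1310790.06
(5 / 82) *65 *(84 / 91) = 150 / 41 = 3.66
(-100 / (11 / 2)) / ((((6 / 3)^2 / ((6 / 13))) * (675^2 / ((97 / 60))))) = -97 / 13030875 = -0.00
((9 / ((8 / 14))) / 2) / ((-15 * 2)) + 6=459 / 80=5.74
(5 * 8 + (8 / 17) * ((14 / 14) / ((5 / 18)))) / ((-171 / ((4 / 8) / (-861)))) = 0.00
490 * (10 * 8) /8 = 4900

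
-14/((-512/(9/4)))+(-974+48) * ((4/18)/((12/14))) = -6635867/27648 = -240.01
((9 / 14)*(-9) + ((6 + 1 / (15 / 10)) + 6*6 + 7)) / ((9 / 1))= 1843 / 378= 4.88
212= 212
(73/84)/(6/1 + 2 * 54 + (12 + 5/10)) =0.01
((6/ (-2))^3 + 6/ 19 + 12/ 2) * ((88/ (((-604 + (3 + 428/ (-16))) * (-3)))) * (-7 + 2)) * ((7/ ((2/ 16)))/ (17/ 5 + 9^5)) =2934400/ 640302489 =0.00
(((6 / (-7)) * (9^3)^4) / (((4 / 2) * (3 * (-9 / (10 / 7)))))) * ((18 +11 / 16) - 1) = 113276018741.67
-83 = -83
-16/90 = -8/45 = -0.18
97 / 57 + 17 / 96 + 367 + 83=824227 / 1824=451.88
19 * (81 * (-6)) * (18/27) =-6156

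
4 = 4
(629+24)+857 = 1510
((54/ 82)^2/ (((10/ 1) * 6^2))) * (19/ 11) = 1539/ 739640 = 0.00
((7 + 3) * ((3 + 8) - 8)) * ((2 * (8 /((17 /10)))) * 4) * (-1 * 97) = -1862400 /17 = -109552.94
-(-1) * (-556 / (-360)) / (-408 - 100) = -139 / 45720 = -0.00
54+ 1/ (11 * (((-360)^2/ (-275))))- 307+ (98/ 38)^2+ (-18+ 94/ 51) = -8351423225/ 31814208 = -262.51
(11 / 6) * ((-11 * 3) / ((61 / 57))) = -6897 / 122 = -56.53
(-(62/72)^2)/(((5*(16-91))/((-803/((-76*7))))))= 771683/258552000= 0.00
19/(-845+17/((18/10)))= -171/7520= -0.02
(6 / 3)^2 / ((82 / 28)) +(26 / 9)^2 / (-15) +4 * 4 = 837364 / 49815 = 16.81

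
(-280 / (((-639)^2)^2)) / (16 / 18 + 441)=-280 / 73674384140673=-0.00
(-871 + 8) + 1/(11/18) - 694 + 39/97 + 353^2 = 131298659/1067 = 123054.04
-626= -626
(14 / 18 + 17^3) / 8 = 5528 / 9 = 614.22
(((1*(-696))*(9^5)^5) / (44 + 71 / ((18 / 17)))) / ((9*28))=-17853819746785156927895.85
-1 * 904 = -904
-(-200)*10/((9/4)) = 888.89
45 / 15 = 3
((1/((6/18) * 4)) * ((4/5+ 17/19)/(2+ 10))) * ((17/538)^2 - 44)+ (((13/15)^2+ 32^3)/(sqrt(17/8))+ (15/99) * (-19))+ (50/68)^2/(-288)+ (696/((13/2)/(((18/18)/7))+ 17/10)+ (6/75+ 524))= 3945667446182437391/7426653952291200+ 14745938 * sqrt(34)/3825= 23010.46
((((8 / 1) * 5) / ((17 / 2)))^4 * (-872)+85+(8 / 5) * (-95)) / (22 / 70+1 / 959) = -8156686798765 / 6013512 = -1356393.20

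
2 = 2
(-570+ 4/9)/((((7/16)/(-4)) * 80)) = 20504/315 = 65.09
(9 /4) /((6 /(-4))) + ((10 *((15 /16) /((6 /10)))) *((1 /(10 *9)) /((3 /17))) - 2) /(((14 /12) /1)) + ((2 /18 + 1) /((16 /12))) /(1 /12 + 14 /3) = -21025 /9576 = -2.20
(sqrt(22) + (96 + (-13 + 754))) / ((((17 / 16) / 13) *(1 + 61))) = 104 *sqrt(22) / 527 + 2808 / 17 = 166.10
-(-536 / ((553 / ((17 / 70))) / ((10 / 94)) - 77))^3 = 756556092928 / 47660394438712125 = 0.00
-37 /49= -0.76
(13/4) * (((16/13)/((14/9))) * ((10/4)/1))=45/7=6.43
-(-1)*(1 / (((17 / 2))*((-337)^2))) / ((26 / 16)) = 16 / 25098749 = 0.00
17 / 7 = 2.43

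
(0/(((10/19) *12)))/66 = 0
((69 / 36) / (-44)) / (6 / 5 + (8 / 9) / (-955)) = -65895 / 1813856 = -0.04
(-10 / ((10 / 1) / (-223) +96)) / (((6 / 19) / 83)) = -1758355 / 64194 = -27.39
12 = 12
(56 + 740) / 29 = 796 / 29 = 27.45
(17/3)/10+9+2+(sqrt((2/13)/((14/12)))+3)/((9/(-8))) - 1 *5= 39/10 - 16 *sqrt(273)/819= 3.58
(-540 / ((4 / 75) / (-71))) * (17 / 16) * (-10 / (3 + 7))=-12220875 / 16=-763804.69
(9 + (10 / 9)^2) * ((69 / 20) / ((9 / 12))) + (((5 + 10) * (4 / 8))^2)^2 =20808197 / 6480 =3211.14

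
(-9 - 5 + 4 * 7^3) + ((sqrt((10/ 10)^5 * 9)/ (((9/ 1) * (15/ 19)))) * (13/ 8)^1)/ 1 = 489127/ 360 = 1358.69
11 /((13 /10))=110 /13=8.46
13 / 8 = 1.62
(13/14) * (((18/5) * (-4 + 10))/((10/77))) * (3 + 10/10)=15444/25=617.76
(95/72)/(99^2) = 95/705672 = 0.00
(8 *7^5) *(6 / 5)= 806736 / 5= 161347.20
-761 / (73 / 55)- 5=-578.36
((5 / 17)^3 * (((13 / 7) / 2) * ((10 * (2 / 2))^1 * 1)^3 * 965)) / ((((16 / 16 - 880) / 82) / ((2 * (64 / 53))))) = -8229520000000 / 1602173517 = -5136.47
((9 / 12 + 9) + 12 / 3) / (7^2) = 55 / 196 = 0.28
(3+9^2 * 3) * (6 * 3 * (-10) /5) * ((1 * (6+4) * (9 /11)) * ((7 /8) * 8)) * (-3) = 16737840 /11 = 1521621.82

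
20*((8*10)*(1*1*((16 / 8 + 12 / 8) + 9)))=20000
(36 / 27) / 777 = 4 / 2331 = 0.00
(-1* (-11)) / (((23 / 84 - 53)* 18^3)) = -77 / 2152494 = -0.00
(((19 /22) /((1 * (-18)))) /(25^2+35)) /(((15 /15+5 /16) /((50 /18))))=-95 /617463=-0.00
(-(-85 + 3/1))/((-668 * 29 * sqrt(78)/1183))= -3731 * sqrt(78)/58116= -0.57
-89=-89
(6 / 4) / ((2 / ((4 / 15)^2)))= 4 / 75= 0.05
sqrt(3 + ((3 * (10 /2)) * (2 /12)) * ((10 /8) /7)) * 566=283 * sqrt(2702) /14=1050.75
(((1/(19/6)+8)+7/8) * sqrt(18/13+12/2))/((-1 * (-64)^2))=-1397 * sqrt(78)/2023424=-0.01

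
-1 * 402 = -402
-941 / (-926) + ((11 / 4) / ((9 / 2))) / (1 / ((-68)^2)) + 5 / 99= 2826.84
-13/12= -1.08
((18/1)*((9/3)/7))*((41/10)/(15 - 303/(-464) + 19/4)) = 513648/331345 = 1.55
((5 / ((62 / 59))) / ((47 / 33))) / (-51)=-3245 / 49538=-0.07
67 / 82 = 0.82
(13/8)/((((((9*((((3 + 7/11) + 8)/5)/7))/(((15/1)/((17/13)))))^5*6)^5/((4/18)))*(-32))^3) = -9817475217843984622292054391779585563087742484195859821178426305760115994636134646234387727418667444031390850496136801887946412411642331064467851010083997478829151026727944316109614168280764669153796091668840978180145310322485815758352392970618986636055669069229003948518525954029160143885120171081126727585797198116779327392578125/144197307101348124360101245525488953706350749337194302390753972448238200653465127838976424968427984108344830949666282071855353174437622225928567506674410984939962207398985288217267496834638822908414672097221238627972234429669413625185958106965261987931129822871390363381060077248285680048151373128876949504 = -68083623856746763271883620.00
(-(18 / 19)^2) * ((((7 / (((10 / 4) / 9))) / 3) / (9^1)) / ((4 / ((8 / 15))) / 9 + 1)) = -0.46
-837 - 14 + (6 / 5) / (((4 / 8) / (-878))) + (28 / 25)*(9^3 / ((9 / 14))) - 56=-43603 / 25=-1744.12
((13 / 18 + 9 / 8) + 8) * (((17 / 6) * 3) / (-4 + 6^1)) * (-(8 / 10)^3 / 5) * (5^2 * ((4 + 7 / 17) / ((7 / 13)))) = -18434 / 21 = -877.81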